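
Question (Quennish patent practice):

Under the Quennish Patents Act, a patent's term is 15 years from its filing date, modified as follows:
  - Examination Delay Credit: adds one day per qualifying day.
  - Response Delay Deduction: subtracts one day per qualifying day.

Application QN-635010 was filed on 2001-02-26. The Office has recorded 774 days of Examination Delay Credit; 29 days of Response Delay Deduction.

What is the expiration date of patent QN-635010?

Base term: filing date + 15 years → 26 February 2016.
Examination Delay Credit: +774 days → 10 April 2018.
Response Delay Deduction: −29 days → 12 March 2018.

March 12, 2018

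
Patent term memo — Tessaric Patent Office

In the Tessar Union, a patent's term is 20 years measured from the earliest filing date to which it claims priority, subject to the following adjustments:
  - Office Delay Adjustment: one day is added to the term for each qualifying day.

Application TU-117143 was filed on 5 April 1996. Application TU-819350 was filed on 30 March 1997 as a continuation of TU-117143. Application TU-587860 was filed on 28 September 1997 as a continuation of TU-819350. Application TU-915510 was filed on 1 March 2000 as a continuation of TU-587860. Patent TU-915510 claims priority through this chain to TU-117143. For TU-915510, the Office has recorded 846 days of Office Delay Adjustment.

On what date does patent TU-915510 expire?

Earliest priority filing: 5 April 1996.
Base term: 5 April 1996 + 20 years → 5 April 2016.
Office Delay Adjustment: +846 days → 30 July 2018.

July 30, 2018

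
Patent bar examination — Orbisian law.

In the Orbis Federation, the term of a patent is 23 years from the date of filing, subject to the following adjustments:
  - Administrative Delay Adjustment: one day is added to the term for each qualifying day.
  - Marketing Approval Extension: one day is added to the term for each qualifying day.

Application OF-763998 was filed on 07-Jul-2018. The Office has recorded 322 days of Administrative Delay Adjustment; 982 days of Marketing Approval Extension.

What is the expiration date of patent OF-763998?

January 31, 2045

Base term: filing date + 23 years → 7 July 2041.
Administrative Delay Adjustment: +322 days → 25 May 2042.
Marketing Approval Extension: +982 days → 31 January 2045.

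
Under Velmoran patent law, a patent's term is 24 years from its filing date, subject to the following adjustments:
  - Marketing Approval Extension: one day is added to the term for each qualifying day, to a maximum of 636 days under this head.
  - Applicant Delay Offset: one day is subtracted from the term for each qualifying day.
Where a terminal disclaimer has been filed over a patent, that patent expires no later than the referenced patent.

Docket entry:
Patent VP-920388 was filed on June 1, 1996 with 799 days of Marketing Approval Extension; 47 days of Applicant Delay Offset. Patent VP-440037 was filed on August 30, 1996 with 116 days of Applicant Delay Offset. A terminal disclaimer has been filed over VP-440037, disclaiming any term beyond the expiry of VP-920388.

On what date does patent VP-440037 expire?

Natural term of VP-440037:
  Base: filing + 24 years → 30 August 2020.
  Applicant Delay Offset: −116 days → 6 May 2020.
Expiry of referenced patent VP-920388:
  Base: filing + 24 years → 1 June 2020.
  Marketing Approval Extension: 799 days claimed exceeds the 636-day cap, so +636 days → 27 February 2022.
  Applicant Delay Offset: −47 days → 11 January 2022.
Terminal disclaimer: VP-440037 expires on the earlier of 6 May 2020 and 11 January 2022.

May 6, 2020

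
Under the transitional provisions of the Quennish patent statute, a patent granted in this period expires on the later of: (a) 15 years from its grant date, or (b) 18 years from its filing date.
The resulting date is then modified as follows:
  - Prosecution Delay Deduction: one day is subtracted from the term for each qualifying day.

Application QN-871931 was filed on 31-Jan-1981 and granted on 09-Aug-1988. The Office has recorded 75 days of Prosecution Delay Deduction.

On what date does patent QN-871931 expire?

(a) grant + 15 years → 9 August 2003.
(b) filing + 18 years → 31 January 1999.
Later of the two: 9 August 2003.
Prosecution Delay Deduction: −75 days → 26 May 2003.

May 26, 2003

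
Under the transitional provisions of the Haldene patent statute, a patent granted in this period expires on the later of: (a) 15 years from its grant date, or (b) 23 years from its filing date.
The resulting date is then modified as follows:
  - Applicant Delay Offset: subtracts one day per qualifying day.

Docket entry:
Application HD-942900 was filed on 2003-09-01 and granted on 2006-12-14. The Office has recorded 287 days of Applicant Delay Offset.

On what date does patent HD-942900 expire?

2025-11-18

(a) grant + 15 years → 14 December 2021.
(b) filing + 23 years → 1 September 2026.
Later of the two: 1 September 2026.
Applicant Delay Offset: −287 days → 18 November 2025.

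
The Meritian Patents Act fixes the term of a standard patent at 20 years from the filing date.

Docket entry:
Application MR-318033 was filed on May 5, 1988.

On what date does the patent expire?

May 5, 2008

Filing date + 20 years → 5 May 2008.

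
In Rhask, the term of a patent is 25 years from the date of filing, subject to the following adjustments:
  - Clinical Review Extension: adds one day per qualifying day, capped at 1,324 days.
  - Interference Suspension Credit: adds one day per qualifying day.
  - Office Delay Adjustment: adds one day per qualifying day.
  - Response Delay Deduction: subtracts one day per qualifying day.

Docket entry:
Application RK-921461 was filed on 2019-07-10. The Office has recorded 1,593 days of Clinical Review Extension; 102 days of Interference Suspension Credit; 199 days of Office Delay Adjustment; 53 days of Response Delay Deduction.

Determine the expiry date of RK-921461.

October 29, 2048

Base term: filing date + 25 years → 10 July 2044.
Clinical Review Extension: 1593 days claimed exceeds the 1324-day cap, so +1324 days → 24 February 2048.
Interference Suspension Credit: +102 days → 5 June 2048.
Office Delay Adjustment: +199 days → 21 December 2048.
Response Delay Deduction: −53 days → 29 October 2048.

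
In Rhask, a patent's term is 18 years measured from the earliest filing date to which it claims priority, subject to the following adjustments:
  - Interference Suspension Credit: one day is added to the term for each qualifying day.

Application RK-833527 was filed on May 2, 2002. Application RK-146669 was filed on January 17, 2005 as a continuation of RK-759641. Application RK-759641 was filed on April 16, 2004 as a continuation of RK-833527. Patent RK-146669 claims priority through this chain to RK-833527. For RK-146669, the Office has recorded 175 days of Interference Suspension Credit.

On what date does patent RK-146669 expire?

2020-10-24

Earliest priority filing: 2 May 2002.
Base term: 2 May 2002 + 18 years → 2 May 2020.
Interference Suspension Credit: +175 days → 24 October 2020.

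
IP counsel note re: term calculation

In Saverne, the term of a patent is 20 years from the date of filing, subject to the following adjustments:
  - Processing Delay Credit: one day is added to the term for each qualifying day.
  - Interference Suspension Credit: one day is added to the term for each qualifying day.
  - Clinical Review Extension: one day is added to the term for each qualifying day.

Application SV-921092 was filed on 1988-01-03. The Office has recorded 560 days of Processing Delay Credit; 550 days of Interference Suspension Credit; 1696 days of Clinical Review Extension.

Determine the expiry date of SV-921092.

September 9, 2015

Base term: filing date + 20 years → 3 January 2008.
Processing Delay Credit: +560 days → 16 July 2009.
Interference Suspension Credit: +550 days → 17 January 2011.
Clinical Review Extension: +1696 days → 9 September 2015.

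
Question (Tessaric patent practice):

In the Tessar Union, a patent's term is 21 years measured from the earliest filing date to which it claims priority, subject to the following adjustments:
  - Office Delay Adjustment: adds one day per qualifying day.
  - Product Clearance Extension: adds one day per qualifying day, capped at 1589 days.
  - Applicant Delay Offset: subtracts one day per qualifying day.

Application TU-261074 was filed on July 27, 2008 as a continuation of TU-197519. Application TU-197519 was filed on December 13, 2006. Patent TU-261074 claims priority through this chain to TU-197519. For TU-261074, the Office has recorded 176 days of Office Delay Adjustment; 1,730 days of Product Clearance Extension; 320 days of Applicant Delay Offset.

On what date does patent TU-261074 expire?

November 27, 2031

Earliest priority filing: 13 December 2006.
Base term: 13 December 2006 + 21 years → 13 December 2027.
Office Delay Adjustment: +176 days → 6 June 2028.
Product Clearance Extension: 1730 days claimed exceeds the 1589-day cap, so +1589 days → 12 October 2032.
Applicant Delay Offset: −320 days → 27 November 2031.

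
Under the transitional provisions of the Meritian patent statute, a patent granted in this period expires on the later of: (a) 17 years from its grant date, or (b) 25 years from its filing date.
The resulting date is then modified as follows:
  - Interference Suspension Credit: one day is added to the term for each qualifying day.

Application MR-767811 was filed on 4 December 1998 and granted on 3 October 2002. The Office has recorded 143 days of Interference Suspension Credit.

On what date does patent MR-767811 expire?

2024-04-25

(a) grant + 17 years → 3 October 2019.
(b) filing + 25 years → 4 December 2023.
Later of the two: 4 December 2023.
Interference Suspension Credit: +143 days → 25 April 2024.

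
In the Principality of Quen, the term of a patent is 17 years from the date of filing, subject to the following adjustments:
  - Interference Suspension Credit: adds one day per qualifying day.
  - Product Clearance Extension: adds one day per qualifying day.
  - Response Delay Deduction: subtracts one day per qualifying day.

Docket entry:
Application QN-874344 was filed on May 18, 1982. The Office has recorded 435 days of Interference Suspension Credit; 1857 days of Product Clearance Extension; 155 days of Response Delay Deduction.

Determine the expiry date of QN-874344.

Base term: filing date + 17 years → 18 May 1999.
Interference Suspension Credit: +435 days → 26 July 2000.
Product Clearance Extension: +1857 days → 26 August 2005.
Response Delay Deduction: −155 days → 24 March 2005.

March 24, 2005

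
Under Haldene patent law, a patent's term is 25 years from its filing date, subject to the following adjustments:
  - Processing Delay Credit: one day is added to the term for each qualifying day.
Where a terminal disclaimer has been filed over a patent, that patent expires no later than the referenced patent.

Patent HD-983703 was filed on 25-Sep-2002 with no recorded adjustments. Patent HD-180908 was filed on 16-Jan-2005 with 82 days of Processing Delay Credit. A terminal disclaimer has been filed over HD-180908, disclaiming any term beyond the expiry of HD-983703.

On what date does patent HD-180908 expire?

2027-09-25

Natural term of HD-180908:
  Base: filing + 25 years → 16 January 2030.
  Processing Delay Credit: +82 days → 8 April 2030.
Expiry of referenced patent HD-983703:
  Base: filing + 25 years → 25 September 2027.
Terminal disclaimer: HD-180908 expires on the earlier of 8 April 2030 and 25 September 2027.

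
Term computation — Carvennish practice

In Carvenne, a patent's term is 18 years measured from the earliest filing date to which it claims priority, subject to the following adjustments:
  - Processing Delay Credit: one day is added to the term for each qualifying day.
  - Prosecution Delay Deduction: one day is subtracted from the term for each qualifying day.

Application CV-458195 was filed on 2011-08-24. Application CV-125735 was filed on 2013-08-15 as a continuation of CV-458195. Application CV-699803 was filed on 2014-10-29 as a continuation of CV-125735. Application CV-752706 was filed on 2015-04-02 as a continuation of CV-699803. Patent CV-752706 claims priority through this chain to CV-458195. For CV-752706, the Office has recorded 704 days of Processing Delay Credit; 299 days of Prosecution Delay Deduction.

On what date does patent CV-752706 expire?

2030-10-03

Earliest priority filing: 24 August 2011.
Base term: 24 August 2011 + 18 years → 24 August 2029.
Processing Delay Credit: +704 days → 29 July 2031.
Prosecution Delay Deduction: −299 days → 3 October 2030.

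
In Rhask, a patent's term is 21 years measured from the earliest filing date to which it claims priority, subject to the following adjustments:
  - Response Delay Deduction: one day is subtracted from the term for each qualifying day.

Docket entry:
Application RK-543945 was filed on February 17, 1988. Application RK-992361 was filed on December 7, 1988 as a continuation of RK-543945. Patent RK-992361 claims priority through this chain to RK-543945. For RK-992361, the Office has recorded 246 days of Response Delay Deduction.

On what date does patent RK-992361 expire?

June 16, 2008

Earliest priority filing: 17 February 1988.
Base term: 17 February 1988 + 21 years → 17 February 2009.
Response Delay Deduction: −246 days → 16 June 2008.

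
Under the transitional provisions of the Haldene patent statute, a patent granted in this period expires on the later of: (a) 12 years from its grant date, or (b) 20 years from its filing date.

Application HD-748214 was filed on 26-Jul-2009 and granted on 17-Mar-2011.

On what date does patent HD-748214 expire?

(a) grant + 12 years → 17 March 2023.
(b) filing + 20 years → 26 July 2029.
Later of the two: 26 July 2029.

2029-07-26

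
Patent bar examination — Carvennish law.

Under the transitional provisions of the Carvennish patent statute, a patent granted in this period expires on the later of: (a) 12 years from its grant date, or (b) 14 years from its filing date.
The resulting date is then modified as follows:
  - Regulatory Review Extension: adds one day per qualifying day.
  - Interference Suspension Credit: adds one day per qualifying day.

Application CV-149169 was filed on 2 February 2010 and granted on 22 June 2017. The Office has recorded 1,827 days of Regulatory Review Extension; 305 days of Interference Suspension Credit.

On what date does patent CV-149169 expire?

2035-04-24

(a) grant + 12 years → 22 June 2029.
(b) filing + 14 years → 2 February 2024.
Later of the two: 22 June 2029.
Regulatory Review Extension: +1827 days → 23 June 2034.
Interference Suspension Credit: +305 days → 24 April 2035.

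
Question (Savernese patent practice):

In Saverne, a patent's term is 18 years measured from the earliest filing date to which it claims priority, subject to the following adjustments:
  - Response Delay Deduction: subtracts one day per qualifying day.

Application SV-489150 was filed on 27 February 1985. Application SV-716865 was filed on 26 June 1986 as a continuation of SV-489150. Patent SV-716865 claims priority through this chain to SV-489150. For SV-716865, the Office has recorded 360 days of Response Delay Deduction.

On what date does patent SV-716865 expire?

Earliest priority filing: 27 February 1985.
Base term: 27 February 1985 + 18 years → 27 February 2003.
Response Delay Deduction: −360 days → 4 March 2002.

March 4, 2002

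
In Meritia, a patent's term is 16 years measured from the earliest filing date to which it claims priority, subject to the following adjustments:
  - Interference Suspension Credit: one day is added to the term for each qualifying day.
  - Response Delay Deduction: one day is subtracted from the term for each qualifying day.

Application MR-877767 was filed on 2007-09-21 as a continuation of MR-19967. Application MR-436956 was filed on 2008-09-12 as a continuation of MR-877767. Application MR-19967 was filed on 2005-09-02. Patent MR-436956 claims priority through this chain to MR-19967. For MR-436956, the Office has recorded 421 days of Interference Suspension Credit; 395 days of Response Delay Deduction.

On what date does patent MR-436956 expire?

2021-09-28

Earliest priority filing: 2 September 2005.
Base term: 2 September 2005 + 16 years → 2 September 2021.
Interference Suspension Credit: +421 days → 28 October 2022.
Response Delay Deduction: −395 days → 28 September 2021.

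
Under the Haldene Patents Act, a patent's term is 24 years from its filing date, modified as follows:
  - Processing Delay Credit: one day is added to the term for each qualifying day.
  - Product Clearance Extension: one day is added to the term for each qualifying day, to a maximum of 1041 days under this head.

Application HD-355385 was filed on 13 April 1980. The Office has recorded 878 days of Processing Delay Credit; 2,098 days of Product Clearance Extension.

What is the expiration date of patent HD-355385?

Base term: filing date + 24 years → 13 April 2004.
Processing Delay Credit: +878 days → 8 September 2006.
Product Clearance Extension: 2098 days claimed exceeds the 1041-day cap, so +1041 days → 15 July 2009.

July 15, 2009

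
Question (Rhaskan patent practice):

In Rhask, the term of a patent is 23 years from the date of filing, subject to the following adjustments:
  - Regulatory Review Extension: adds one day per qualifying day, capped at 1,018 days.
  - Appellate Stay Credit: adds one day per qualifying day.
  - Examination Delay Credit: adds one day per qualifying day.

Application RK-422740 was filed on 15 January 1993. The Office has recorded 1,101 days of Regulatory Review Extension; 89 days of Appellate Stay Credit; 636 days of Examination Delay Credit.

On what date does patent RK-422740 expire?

Base term: filing date + 23 years → 15 January 2016.
Regulatory Review Extension: 1101 days claimed exceeds the 1018-day cap, so +1018 days → 29 October 2018.
Appellate Stay Credit: +89 days → 26 January 2019.
Examination Delay Credit: +636 days → 23 October 2020.

October 23, 2020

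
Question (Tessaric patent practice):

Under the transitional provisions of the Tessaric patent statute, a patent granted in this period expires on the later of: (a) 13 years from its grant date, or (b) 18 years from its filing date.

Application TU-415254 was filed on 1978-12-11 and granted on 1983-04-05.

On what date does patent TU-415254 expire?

1996-12-11

(a) grant + 13 years → 5 April 1996.
(b) filing + 18 years → 11 December 1996.
Later of the two: 11 December 1996.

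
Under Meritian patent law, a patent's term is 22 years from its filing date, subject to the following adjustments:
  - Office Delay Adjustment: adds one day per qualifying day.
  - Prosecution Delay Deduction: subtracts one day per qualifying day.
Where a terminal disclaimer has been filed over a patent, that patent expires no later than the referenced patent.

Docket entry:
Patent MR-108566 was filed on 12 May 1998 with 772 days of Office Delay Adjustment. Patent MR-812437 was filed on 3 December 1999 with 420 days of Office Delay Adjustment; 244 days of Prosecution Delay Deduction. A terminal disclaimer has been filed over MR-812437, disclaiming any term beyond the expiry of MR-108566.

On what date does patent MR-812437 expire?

May 28, 2022

Natural term of MR-812437:
  Base: filing + 22 years → 3 December 2021.
  Office Delay Adjustment: +420 days → 27 January 2023.
  Prosecution Delay Deduction: −244 days → 28 May 2022.
Expiry of referenced patent MR-108566:
  Base: filing + 22 years → 12 May 2020.
  Office Delay Adjustment: +772 days → 23 June 2022.
Terminal disclaimer: MR-812437 expires on the earlier of 28 May 2022 and 23 June 2022.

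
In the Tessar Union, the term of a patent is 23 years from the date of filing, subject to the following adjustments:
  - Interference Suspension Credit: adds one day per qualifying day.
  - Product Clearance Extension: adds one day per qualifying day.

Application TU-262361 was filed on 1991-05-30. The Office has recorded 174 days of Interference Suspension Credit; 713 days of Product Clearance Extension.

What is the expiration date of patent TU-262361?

Base term: filing date + 23 years → 30 May 2014.
Interference Suspension Credit: +174 days → 20 November 2014.
Product Clearance Extension: +713 days → 2 November 2016.

2016-11-02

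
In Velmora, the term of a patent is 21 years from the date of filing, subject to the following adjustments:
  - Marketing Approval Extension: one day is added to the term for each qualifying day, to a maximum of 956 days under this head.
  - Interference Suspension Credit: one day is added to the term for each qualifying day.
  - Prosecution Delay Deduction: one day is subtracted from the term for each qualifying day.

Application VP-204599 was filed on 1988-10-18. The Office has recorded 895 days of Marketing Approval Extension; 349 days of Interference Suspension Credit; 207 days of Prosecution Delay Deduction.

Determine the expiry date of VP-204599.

Base term: filing date + 21 years → 18 October 2009.
Marketing Approval Extension: 895 days (within the 956-day cap) → +895 days → 31 March 2012.
Interference Suspension Credit: +349 days → 15 March 2013.
Prosecution Delay Deduction: −207 days → 20 August 2012.

2012-08-20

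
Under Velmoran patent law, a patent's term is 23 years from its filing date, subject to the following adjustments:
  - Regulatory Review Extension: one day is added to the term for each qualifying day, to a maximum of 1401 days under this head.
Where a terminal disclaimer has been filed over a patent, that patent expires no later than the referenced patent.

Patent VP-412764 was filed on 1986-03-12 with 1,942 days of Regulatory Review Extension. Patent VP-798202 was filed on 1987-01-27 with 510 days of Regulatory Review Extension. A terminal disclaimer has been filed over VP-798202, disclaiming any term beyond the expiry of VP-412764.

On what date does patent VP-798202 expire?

June 21, 2011

Natural term of VP-798202:
  Base: filing + 23 years → 27 January 2010.
  Regulatory Review Extension: 510 days (within the 1401-day cap) → +510 days → 21 June 2011.
Expiry of referenced patent VP-412764:
  Base: filing + 23 years → 12 March 2009.
  Regulatory Review Extension: 1942 days claimed exceeds the 1401-day cap, so +1401 days → 11 January 2013.
Terminal disclaimer: VP-798202 expires on the earlier of 21 June 2011 and 11 January 2013.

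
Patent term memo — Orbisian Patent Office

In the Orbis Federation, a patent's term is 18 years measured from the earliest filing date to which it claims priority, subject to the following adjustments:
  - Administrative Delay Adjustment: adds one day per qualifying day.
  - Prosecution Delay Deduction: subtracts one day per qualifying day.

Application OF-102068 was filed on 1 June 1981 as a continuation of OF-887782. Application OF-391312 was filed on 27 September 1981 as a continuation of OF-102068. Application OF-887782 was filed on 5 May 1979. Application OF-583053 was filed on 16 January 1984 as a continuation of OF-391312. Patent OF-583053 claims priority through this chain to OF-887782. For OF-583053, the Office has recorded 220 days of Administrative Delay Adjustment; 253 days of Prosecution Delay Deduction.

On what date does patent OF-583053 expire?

1997-04-02

Earliest priority filing: 5 May 1979.
Base term: 5 May 1979 + 18 years → 5 May 1997.
Administrative Delay Adjustment: +220 days → 11 December 1997.
Prosecution Delay Deduction: −253 days → 2 April 1997.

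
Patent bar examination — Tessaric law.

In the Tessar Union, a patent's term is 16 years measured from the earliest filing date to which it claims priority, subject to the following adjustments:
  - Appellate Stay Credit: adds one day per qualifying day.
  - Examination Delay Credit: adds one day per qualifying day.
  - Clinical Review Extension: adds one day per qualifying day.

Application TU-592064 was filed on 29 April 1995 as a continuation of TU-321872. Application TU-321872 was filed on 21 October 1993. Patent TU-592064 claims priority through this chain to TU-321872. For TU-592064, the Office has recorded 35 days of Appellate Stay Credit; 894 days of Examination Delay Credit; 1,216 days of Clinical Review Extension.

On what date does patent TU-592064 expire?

September 5, 2015

Earliest priority filing: 21 October 1993.
Base term: 21 October 1993 + 16 years → 21 October 2009.
Appellate Stay Credit: +35 days → 25 November 2009.
Examination Delay Credit: +894 days → 7 May 2012.
Clinical Review Extension: +1216 days → 5 September 2015.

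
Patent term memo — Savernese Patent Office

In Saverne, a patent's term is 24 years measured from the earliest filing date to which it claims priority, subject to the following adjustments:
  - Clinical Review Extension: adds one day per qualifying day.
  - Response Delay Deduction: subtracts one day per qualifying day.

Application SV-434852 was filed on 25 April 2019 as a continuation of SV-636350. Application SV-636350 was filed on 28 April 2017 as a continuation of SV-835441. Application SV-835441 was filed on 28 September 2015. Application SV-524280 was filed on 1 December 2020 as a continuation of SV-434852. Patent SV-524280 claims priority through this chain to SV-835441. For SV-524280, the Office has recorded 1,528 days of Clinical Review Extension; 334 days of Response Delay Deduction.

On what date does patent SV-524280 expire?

January 4, 2043

Earliest priority filing: 28 September 2015.
Base term: 28 September 2015 + 24 years → 28 September 2039.
Clinical Review Extension: +1528 days → 4 December 2043.
Response Delay Deduction: −334 days → 4 January 2043.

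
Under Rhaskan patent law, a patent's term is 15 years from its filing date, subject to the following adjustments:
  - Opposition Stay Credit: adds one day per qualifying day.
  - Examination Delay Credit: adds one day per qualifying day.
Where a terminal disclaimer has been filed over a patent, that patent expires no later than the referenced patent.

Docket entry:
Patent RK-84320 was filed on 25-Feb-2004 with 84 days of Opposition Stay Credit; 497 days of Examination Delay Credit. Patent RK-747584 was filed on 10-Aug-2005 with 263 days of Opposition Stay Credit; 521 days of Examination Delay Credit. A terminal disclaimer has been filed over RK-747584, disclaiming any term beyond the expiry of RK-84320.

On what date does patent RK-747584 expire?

Natural term of RK-747584:
  Base: filing + 15 years → 10 August 2020.
  Opposition Stay Credit: +263 days → 30 April 2021.
  Examination Delay Credit: +521 days → 3 October 2022.
Expiry of referenced patent RK-84320:
  Base: filing + 15 years → 25 February 2019.
  Opposition Stay Credit: +84 days → 20 May 2019.
  Examination Delay Credit: +497 days → 28 September 2020.
Terminal disclaimer: RK-747584 expires on the earlier of 3 October 2022 and 28 September 2020.

September 28, 2020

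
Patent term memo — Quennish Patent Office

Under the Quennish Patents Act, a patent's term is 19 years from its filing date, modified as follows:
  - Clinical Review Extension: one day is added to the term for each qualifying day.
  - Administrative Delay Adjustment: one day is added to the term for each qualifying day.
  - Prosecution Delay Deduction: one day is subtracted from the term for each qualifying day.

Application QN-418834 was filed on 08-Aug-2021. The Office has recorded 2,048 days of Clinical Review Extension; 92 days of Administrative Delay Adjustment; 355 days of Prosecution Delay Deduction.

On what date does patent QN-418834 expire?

Base term: filing date + 19 years → 8 August 2040.
Clinical Review Extension: +2048 days → 18 March 2046.
Administrative Delay Adjustment: +92 days → 18 June 2046.
Prosecution Delay Deduction: −355 days → 28 June 2045.

June 28, 2045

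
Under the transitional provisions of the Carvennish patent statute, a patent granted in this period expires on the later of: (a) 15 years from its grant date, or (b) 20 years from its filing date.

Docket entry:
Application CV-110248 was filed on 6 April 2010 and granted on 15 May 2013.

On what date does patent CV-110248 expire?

2030-04-06

(a) grant + 15 years → 15 May 2028.
(b) filing + 20 years → 6 April 2030.
Later of the two: 6 April 2030.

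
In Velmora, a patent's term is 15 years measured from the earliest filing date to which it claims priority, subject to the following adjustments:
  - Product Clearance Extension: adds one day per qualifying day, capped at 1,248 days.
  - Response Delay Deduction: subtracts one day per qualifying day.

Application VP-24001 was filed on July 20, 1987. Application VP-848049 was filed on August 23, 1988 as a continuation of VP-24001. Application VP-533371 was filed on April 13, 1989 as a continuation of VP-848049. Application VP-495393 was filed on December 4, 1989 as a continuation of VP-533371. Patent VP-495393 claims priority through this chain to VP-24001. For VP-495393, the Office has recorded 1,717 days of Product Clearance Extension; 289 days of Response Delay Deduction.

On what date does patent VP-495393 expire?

2005-03-05

Earliest priority filing: 20 July 1987.
Base term: 20 July 1987 + 15 years → 20 July 2002.
Product Clearance Extension: 1717 days claimed exceeds the 1248-day cap, so +1248 days → 19 December 2005.
Response Delay Deduction: −289 days → 5 March 2005.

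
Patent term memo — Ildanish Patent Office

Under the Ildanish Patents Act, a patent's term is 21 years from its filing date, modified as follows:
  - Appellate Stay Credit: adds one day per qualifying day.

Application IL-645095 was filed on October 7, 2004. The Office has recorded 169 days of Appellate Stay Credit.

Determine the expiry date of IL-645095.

Base term: filing date + 21 years → 7 October 2025.
Appellate Stay Credit: +169 days → 25 March 2026.

March 25, 2026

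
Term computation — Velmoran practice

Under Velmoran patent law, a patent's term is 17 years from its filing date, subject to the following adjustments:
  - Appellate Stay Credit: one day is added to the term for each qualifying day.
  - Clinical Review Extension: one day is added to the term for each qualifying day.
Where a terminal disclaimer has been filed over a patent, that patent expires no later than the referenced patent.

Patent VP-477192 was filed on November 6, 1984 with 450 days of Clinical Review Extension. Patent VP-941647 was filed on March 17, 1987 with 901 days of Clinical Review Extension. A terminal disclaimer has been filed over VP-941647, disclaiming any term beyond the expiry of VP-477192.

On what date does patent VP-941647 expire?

January 30, 2003

Natural term of VP-941647:
  Base: filing + 17 years → 17 March 2004.
  Clinical Review Extension: +901 days → 4 September 2006.
Expiry of referenced patent VP-477192:
  Base: filing + 17 years → 6 November 2001.
  Clinical Review Extension: +450 days → 30 January 2003.
Terminal disclaimer: VP-941647 expires on the earlier of 4 September 2006 and 30 January 2003.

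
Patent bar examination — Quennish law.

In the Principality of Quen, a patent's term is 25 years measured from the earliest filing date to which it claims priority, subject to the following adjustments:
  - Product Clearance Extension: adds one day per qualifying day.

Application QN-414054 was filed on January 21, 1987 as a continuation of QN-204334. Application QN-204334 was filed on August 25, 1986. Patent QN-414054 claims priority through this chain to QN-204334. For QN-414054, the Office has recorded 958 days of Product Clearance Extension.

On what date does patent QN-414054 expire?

2014-04-09

Earliest priority filing: 25 August 1986.
Base term: 25 August 1986 + 25 years → 25 August 2011.
Product Clearance Extension: +958 days → 9 April 2014.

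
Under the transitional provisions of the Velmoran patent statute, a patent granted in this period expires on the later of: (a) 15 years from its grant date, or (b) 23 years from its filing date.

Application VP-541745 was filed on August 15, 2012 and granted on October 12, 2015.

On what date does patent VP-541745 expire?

August 15, 2035

(a) grant + 15 years → 12 October 2030.
(b) filing + 23 years → 15 August 2035.
Later of the two: 15 August 2035.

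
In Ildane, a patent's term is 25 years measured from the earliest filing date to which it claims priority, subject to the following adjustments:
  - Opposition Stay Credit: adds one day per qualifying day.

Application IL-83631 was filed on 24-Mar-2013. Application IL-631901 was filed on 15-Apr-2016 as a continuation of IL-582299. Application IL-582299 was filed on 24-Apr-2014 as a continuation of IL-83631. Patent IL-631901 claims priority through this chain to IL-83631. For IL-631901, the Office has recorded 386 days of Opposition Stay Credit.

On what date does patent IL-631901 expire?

Earliest priority filing: 24 March 2013.
Base term: 24 March 2013 + 25 years → 24 March 2038.
Opposition Stay Credit: +386 days → 14 April 2039.

April 14, 2039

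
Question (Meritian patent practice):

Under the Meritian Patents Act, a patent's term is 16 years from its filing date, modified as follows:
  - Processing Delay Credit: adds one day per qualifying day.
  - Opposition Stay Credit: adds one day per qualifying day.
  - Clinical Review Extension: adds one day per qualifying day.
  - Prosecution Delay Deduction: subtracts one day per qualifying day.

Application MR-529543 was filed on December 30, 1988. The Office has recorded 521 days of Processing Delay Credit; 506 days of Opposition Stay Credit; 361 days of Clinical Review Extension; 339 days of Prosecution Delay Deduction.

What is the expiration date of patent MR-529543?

Base term: filing date + 16 years → 30 December 2004.
Processing Delay Credit: +521 days → 4 June 2006.
Opposition Stay Credit: +506 days → 23 October 2007.
Clinical Review Extension: +361 days → 18 October 2008.
Prosecution Delay Deduction: −339 days → 14 November 2007.

2007-11-14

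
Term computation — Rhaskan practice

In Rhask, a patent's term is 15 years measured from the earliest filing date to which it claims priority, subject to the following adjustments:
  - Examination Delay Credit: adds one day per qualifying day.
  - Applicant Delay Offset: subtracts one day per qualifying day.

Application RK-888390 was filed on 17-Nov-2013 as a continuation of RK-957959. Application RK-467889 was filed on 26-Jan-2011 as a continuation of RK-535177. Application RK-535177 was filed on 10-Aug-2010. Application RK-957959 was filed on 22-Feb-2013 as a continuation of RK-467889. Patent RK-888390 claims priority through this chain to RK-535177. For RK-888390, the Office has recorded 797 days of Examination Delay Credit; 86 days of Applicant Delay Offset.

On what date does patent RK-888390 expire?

Earliest priority filing: 10 August 2010.
Base term: 10 August 2010 + 15 years → 10 August 2025.
Examination Delay Credit: +797 days → 16 October 2027.
Applicant Delay Offset: −86 days → 22 July 2027.

July 22, 2027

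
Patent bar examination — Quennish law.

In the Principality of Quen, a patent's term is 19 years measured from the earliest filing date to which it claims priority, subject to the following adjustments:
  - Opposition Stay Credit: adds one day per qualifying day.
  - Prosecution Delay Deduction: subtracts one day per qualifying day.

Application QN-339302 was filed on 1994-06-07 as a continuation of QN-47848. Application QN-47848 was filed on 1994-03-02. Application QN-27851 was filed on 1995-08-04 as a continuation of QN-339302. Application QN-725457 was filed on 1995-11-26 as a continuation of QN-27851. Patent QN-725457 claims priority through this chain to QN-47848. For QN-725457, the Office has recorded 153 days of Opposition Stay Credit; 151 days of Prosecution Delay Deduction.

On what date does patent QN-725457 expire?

Earliest priority filing: 2 March 1994.
Base term: 2 March 1994 + 19 years → 2 March 2013.
Opposition Stay Credit: +153 days → 2 August 2013.
Prosecution Delay Deduction: −151 days → 4 March 2013.

2013-03-04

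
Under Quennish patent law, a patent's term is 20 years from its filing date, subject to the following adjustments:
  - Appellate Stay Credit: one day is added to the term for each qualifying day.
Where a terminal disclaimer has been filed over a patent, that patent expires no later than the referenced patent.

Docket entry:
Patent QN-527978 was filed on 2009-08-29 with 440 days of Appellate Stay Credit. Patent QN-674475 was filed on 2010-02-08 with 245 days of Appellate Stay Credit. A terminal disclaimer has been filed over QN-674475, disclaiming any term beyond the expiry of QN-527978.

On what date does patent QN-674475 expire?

Natural term of QN-674475:
  Base: filing + 20 years → 8 February 2030.
  Appellate Stay Credit: +245 days → 11 October 2030.
Expiry of referenced patent QN-527978:
  Base: filing + 20 years → 29 August 2029.
  Appellate Stay Credit: +440 days → 12 November 2030.
Terminal disclaimer: QN-674475 expires on the earlier of 11 October 2030 and 12 November 2030.

October 11, 2030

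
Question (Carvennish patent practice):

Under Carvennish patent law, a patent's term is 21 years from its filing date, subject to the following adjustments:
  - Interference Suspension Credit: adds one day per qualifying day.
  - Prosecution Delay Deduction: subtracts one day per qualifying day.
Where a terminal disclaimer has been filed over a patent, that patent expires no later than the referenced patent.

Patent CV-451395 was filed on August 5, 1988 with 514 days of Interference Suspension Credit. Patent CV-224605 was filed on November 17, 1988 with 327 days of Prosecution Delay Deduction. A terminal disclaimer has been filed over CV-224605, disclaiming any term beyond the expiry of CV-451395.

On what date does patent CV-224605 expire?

Natural term of CV-224605:
  Base: filing + 21 years → 17 November 2009.
  Prosecution Delay Deduction: −327 days → 25 December 2008.
Expiry of referenced patent CV-451395:
  Base: filing + 21 years → 5 August 2009.
  Interference Suspension Credit: +514 days → 1 January 2011.
Terminal disclaimer: CV-224605 expires on the earlier of 25 December 2008 and 1 January 2011.

2008-12-25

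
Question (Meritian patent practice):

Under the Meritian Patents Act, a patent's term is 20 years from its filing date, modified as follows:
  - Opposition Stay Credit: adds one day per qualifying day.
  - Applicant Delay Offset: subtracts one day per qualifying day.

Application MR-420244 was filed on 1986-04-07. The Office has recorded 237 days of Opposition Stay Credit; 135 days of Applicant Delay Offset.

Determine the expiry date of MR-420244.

2006-07-18

Base term: filing date + 20 years → 7 April 2006.
Opposition Stay Credit: +237 days → 30 November 2006.
Applicant Delay Offset: −135 days → 18 July 2006.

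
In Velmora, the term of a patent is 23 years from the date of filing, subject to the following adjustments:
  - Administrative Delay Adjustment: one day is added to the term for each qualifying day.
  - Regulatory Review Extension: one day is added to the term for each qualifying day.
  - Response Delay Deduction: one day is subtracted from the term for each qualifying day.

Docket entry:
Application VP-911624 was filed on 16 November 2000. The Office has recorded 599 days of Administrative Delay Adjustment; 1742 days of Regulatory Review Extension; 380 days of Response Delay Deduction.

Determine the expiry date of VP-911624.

March 30, 2029

Base term: filing date + 23 years → 16 November 2023.
Administrative Delay Adjustment: +599 days → 7 July 2025.
Regulatory Review Extension: +1742 days → 14 April 2030.
Response Delay Deduction: −380 days → 30 March 2029.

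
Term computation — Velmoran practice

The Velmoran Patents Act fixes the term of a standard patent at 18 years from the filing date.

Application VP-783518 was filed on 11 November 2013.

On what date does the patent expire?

Filing date + 18 years → 11 November 2031.

November 11, 2031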